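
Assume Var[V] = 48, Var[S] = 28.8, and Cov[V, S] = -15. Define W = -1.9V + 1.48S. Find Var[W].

Var[W] = 320.72352

Var[W] = a²·Var[V] + b²·Var[S] + 2ab·Cov[V, S] with a = -1.9, b = 1.48.
= (-1.9)²·48 + 1.48²·28.8 + 2·(-1.9)·1.48·(-15)
= 173.28 + 63.08352 + 84.36 = 320.72352.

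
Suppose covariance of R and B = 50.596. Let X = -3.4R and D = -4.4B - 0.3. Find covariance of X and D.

covariance of X and D = 756.91616

covariance of X and D = a·c·covariance of R and B = (-3.4)·(-4.4)·50.596 = 756.91616. Additive constants drop out.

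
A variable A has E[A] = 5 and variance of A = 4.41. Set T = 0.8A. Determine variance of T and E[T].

T = 0.8A is linear with a = 0.8, b = 0.
variance of T = a²·variance of A = 0.8²·4.41 = 2.8224.
E[T] = a·E[A] + b = 0.8·5 = 4.

variance of T = 2.8224, E[T] = 4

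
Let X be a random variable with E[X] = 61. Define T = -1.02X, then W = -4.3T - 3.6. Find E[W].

E[W] = 263.946

E[T] = (-1.02)·61 = -62.22.
E[W] = (-4.3)·(-62.22) + (-3.6) = 263.946.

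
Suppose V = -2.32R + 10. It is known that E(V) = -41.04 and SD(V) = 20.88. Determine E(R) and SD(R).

From V = -2.32R + 10: E(V) = a·E(R) + b, so E(R) = (E(V) − b)/a = (-41.04 − 10)/(-2.32) = 22.
SD(V) = |a|·SD(R), so SD(R) = 20.88/|-2.32| = 9.

E(R) = 22, SD(R) = 9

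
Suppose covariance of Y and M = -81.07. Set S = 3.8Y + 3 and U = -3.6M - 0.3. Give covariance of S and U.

covariance of S and U = 1109.0376

covariance of S and U = a·c·covariance of Y and M = 3.8·(-3.6)·(-81.07) = 1109.0376. Additive constants drop out.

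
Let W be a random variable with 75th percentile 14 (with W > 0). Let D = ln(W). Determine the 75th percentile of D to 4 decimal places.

75th percentile of D = 2.6391

ln(W) is increasing, so P_{75}(D) = g(P_{75}(W)) ≈ 2.6391.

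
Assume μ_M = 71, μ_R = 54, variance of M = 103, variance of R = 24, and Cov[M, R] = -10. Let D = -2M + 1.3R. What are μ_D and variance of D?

μ_D = (-2)·μ_M + 1.3·μ_R = (-2)·71 + 1.3·54 = -71.8.
variance of D = a²·variance of M + b²·variance of R + 2ab·Cov[M, R] with a = -2, b = 1.3.
= (-2)²·103 + 1.3²·24 + 2·(-2)·1.3·(-10)
= 412 + 40.56 + 52 = 504.56.

μ_D = -71.8, variance of D = 504.56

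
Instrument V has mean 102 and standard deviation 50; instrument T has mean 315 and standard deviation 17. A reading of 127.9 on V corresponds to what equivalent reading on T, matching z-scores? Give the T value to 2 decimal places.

z = (127.9 − 102)/50 = 0.518.
T = 315 + z·17 = 315 + (127.9 − 102)·17/50 ≈ 323.81.

T = 323.81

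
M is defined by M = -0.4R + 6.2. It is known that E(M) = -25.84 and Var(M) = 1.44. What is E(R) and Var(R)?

E(R) = 80.1, Var(R) = 9

From M = -0.4R + 6.2: E(M) = a·E(R) + b, so E(R) = (E(M) − b)/a = (-25.84 − 6.2)/(-0.4) = 80.1.
Var(M) = a²·Var(R), so Var(R) = 1.44/(-0.4)² = 9.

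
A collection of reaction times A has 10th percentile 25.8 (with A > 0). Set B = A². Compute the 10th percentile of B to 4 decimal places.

A² is increasing, so P_{10}(B) = g(P_{10}(A)) = 665.64.

10th percentile of B = 665.64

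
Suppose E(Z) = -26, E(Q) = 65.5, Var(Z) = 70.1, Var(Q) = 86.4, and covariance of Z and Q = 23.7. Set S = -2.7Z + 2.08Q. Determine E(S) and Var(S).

E(S) = 206.44, Var(S) = 618.63156

E(S) = (-2.7)·E(Z) + 2.08·E(Q) = (-2.7)·(-26) + 2.08·65.5 = 206.44.
Var(S) = a²·Var(Z) + b²·Var(Q) + 2ab·covariance of Z and Q with a = -2.7, b = 2.08.
= (-2.7)²·70.1 + 2.08²·86.4 + 2·(-2.7)·2.08·23.7
= 511.029 + 373.80096 + (-266.1984) = 618.63156.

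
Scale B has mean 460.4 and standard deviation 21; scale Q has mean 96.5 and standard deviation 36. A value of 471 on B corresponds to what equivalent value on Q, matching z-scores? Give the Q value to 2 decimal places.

Q = 114.67

z = (471 − 460.4)/21 ≈ 0.5048.
Q = 96.5 + z·36 = 96.5 + (471 − 460.4)·36/21 ≈ 114.67.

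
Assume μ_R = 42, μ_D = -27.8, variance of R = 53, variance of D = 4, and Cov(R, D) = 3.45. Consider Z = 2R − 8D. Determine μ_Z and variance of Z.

μ_Z = 306.4, variance of Z = 357.6

μ_Z = 2·μ_R + (-8)·μ_D = 2·42 + (-8)·(-27.8) = 306.4.
variance of Z = a²·variance of R + b²·variance of D + 2ab·Cov(R, D) with a = 2, b = -8.
= 2²·53 + (-8)²·4 + 2·2·(-8)·3.45
= 212 + 256 + (-110.4) = 357.6.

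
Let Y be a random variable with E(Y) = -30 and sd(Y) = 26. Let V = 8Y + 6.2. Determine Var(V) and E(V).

V = 8Y + 6.2 is linear with a = 8, b = 6.2.
Var(Y) = 26² = 676.
Var(V) = a²·Var(Y) = 8²·676 = 43264 (the additive constant 6.2 does not affect variance).
E(V) = a·E(Y) + b = 8·(-30) + 6.2 = -233.8.

Var(V) = 43264, E(V) = -233.8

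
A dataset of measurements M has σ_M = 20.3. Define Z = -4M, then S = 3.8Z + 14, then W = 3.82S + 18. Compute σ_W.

σ_Z = |-4|·20.3 = 81.2.
σ_S = |3.8|·81.2 = 308.56.
σ_W = |3.82|·308.56 = 1178.6992.

σ_W = 1178.6992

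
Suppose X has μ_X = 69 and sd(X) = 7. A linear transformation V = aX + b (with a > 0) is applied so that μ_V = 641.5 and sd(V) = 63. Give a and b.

sd(V) = a·sd(X) (a > 0), so a = 63/7 = 9.
μ_V = a·μ_X + b, so b = 641.5 − 9·69 = 20.5.

a = 9, b = 20.5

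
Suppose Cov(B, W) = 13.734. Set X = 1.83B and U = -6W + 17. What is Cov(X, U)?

Cov(X, U) = a·c·Cov(B, W) = 1.83·(-6)·13.734 = -150.79932. Additive constants drop out.

Cov(X, U) = -150.79932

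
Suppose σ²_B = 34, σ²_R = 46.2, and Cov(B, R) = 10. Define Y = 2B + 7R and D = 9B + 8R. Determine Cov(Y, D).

By bilinearity, Cov(Y, D) = ac·σ²_B + bd·σ²_R + (ad+bc)·Cov(B, R), with a=2, b=7, c=9, d=8.
ac·σ²_B = 2·9·34 = 612
bd·σ²_R = 7·8·46.2 = 2587.2
(ad+bc)·Cov(B, R) = (79)·10 = 790
Cov(Y, D) = 612 + 2587.2 + 790 = 3989.2.

Cov(Y, D) = 3989.2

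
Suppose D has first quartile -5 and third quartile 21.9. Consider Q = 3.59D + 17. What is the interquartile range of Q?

IQR(Q) = 96.571

IQR of D = Q3 − Q1 = 21.9 − (-5) = 26.9.
Under Q = aD + b, IQR(Q) = |a|·IQR(D) = |3.59|·26.9 = 96.571 (shifts cancel; spread scales by |a|).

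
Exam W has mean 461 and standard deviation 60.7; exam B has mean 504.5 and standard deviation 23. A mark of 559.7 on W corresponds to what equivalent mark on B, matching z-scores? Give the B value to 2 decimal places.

B = 541.90

z = (559.7 − 461)/60.7 ≈ 1.626.
B = 504.5 + z·23 = 504.5 + (559.7 − 461)·23/60.7 ≈ 541.90.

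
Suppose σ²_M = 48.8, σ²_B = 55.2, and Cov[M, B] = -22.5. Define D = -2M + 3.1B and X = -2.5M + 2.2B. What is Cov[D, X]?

Cov[D, X] = 893.839

By bilinearity, Cov[D, X] = ac·σ²_M + bd·σ²_B + (ad+bc)·Cov[M, B], with a=-2, b=3.1, c=-2.5, d=2.2.
ac·σ²_M = (-2)·(-2.5)·48.8 = 244
bd·σ²_B = 3.1·2.2·55.2 = 376.464
(ad+bc)·Cov[M, B] = (-12.15)·(-22.5) = 273.375
Cov[D, X] = 244 + 376.464 + 273.375 = 893.839.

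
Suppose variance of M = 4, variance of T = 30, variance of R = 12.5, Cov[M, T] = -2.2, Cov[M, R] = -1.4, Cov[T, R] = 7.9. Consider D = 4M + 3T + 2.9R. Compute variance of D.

variance of D = 491.305

variance of D = a²·variance of M + b²·variance of T + c²·variance of R + 2ab·Cov[M, T] + 2ac·Cov[M, R] + 2bc·Cov[T, R], with a = 4, b = 3, c = 2.9.
= 64 + 270 + 105.125 + (-52.8) + (-32.48) + 137.46
= 491.305.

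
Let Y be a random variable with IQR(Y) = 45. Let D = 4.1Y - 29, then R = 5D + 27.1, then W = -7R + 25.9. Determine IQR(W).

IQR(D) = |4.1|·45 = 184.5.
IQR(R) = |5|·184.5 = 922.5.
IQR(W) = |-7|·922.5 = 6457.5.

IQR(W) = 6457.5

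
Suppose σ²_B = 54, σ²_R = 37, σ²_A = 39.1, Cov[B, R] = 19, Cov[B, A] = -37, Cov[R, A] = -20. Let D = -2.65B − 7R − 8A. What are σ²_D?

σ²_D = a²·σ²_B + b²·σ²_R + c²·σ²_A + 2ab·Cov[B, R] + 2ac·Cov[B, A] + 2bc·Cov[R, A], with a = -2.65, b = -7, c = -8.
= 379.215 + 1813 + 2502.4 + 704.9 + (-1568.8) + (-2240)
= 1590.715.

σ²_D = 1590.715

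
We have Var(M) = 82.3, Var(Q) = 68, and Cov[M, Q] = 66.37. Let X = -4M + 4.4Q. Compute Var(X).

Var(X) = 297.056

Var(X) = a²·Var(M) + b²·Var(Q) + 2ab·Cov[M, Q] with a = -4, b = 4.4.
= (-4)²·82.3 + 4.4²·68 + 2·(-4)·4.4·66.37
= 1316.8 + 1316.48 + (-2336.224) = 297.056.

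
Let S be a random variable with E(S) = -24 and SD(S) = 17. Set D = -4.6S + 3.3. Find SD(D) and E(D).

SD(D) = 78.2, E(D) = 113.7

D = -4.6S + 3.3 is linear with a = -4.6, b = 3.3.
SD(D) = |a|·SD(S) = |-4.6|·17 = 78.2.
E(D) = a·E(S) + b = (-4.6)·(-24) + 3.3 = 113.7.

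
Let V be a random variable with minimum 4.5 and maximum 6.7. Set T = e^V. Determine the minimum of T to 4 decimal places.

min(T) = 90.0171

e^V is increasing on this domain, so min(T) comes from min(V) = 4.5: min(T) = exp(4.5) ≈ 90.0171.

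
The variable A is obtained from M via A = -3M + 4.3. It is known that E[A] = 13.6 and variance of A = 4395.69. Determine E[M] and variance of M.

E[M] = -3.1, variance of M = 488.41

From A = -3M + 4.3: E[A] = a·E[M] + b, so E[M] = (E[A] − b)/a = (13.6 − 4.3)/(-3) = -3.1.
variance of A = a²·variance of M, so variance of M = 4395.69/(-3)² = 488.41.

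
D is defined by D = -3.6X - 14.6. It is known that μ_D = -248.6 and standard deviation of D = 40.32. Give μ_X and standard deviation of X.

μ_X = 65, standard deviation of X = 11.2

From D = -3.6X - 14.6: μ_D = a·μ_X + b, so μ_X = (μ_D − b)/a = (-248.6 − (-14.6))/(-3.6) = 65.
standard deviation of D = |a|·standard deviation of X, so standard deviation of X = 40.32/|-3.6| = 11.2.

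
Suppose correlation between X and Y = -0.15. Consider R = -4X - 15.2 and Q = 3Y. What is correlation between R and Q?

Linear rescalings preserve |correlation|; the slopes -4 and 3 have opposite signs, so the correlation flips sign: correlation between R and Q = −correlation between X and Y = 0.15.

correlation between R and Q = 0.15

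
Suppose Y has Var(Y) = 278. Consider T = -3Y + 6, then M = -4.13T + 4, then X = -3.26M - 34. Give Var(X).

Var(X) = 453547.32392088

Var(T) = (-3)²·278 = 2502.
Var(M) = (-4.13)²·2502 = 42676.3638.
Var(X) = (-3.26)²·42676.3638 = 453547.32392088.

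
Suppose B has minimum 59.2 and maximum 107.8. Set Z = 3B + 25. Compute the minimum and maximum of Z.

a = 3 > 0, so min(Z) = a·min(B)+b = 3·59.2 + 25 = 202.6 and max(Z) = 3·107.8 + 25 = 348.4.

min(Z) = 202.6, max(Z) = 348.4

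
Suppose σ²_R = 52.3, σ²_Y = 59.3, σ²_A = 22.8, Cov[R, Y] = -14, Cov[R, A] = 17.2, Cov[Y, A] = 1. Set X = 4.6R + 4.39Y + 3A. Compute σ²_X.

σ²_X = a²·σ²_R + b²·σ²_Y + c²·σ²_A + 2ab·Cov[R, Y] + 2ac·Cov[R, A] + 2bc·Cov[Y, A], with a = 4.6, b = 4.39, c = 3.
= 1106.668 + 1142.83553 + 205.2 + (-565.432) + 474.72 + 26.34
= 2390.33153.

σ²_X = 2390.33153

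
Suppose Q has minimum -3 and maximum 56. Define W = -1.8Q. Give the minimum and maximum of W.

min(W) = -100.8, max(W) = 5.4

a = -1.8 < 0, so order reverses: min(W) = a·max(Q)+b = (-1.8)·56 = -100.8; max(W) = a·min(Q)+b = (-1.8)·(-3) = 5.4.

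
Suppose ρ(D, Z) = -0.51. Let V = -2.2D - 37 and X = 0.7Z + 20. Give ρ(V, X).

ρ(V, X) = 0.51

Linear rescalings preserve |correlation|; the slopes -2.2 and 0.7 have opposite signs, so the correlation flips sign: ρ(V, X) = −ρ(D, Z) = 0.51.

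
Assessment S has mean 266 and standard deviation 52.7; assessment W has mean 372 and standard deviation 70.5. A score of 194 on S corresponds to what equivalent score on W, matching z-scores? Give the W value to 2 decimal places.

z = (194 − 266)/52.7 ≈ -1.3662.
W = 372 + z·70.5 = 372 + (194 − 266)·70.5/52.7 ≈ 275.68.

W = 275.68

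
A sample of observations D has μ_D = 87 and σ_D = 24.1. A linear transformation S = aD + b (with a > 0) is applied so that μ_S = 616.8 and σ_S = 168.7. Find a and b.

a = 7, b = 7.8

σ_S = a·σ_D (a > 0), so a = 168.7/24.1 = 7.
μ_S = a·μ_D + b, so b = 616.8 − 7·87 = 7.8.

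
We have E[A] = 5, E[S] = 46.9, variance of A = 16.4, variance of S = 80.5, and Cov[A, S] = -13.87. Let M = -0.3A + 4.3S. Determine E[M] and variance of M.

E[M] = (-0.3)·E[A] + 4.3·E[S] = (-0.3)·5 + 4.3·46.9 = 200.17.
variance of M = a²·variance of A + b²·variance of S + 2ab·Cov[A, S] with a = -0.3, b = 4.3.
= (-0.3)²·16.4 + 4.3²·80.5 + 2·(-0.3)·4.3·(-13.87)
= 1.476 + 1488.445 + 35.7846 = 1525.7056.

E[M] = 200.17, variance of M = 1525.7056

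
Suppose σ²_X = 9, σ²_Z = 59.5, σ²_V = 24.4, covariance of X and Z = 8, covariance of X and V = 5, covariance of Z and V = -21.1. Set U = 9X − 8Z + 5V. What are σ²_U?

σ²_U = a²·σ²_X + b²·σ²_Z + c²·σ²_V + 2ab·covariance of X and Z + 2ac·covariance of X and V + 2bc·covariance of Z and V, with a = 9, b = -8, c = 5.
= 729 + 3808 + 610 + (-1152) + 450 + 1688
= 6133.

σ²_U = 6133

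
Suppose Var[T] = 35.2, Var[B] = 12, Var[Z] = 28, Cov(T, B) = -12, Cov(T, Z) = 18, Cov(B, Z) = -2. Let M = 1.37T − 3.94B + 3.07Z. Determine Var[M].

Var[M] = 845.59008

Var[M] = a²·Var[T] + b²·Var[B] + c²·Var[Z] + 2ab·Cov(T, B) + 2ac·Cov(T, Z) + 2bc·Cov(B, Z), with a = 1.37, b = -3.94, c = 3.07.
= 66.06688 + 186.2832 + 263.8972 + 129.5472 + 151.4124 + 48.3832
= 845.59008.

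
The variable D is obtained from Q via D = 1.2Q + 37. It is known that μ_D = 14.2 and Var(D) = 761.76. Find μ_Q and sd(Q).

μ_Q = -19, sd(Q) = 23

From D = 1.2Q + 37: μ_D = a·μ_Q + b, so μ_Q = (μ_D − b)/a = (14.2 − 37)/1.2 = -19.
sd(D) = √761.76 = 27.6.
sd(D) = |a|·sd(Q), so sd(Q) = 27.6/|1.2| = 23.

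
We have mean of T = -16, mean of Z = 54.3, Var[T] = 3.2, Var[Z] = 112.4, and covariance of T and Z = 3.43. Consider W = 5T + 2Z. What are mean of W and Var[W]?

mean of W = 5·mean of T + 2·mean of Z = 5·(-16) + 2·54.3 = 28.6.
Var[W] = a²·Var[T] + b²·Var[Z] + 2ab·covariance of T and Z with a = 5, b = 2.
= 5²·3.2 + 2²·112.4 + 2·5·2·3.43
= 80 + 449.6 + 68.6 = 598.2.

mean of W = 28.6, Var[W] = 598.2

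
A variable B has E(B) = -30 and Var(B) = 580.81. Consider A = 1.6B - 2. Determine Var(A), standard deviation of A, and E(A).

A = 1.6B - 2 is linear with a = 1.6, b = -2.
Var(A) = a²·Var(B) = 1.6²·580.81 = 1486.8736 (the additive constant -2 does not affect variance).
standard deviation of B = √580.81 = 24.1.
standard deviation of A = |a|·standard deviation of B = |1.6|·24.1 = 38.56.
E(A) = a·E(B) + b = 1.6·(-30) + (-2) = -50.

Var(A) = 1486.8736, standard deviation of A = 38.56, E(A) = -50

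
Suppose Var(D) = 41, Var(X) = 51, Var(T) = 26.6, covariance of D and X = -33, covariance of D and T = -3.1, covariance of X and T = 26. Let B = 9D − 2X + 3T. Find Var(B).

Var(B) = a²·Var(D) + b²·Var(X) + c²·Var(T) + 2ab·covariance of D and X + 2ac·covariance of D and T + 2bc·covariance of X and T, with a = 9, b = -2, c = 3.
= 3321 + 204 + 239.4 + 1188 + (-167.4) + (-312)
= 4473.

Var(B) = 4473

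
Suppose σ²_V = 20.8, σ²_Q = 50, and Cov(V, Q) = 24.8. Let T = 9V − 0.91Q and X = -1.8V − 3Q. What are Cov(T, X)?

By bilinearity, Cov(T, X) = ac·σ²_V + bd·σ²_Q + (ad+bc)·Cov(V, Q), with a=9, b=-0.91, c=-1.8, d=-3.
ac·σ²_V = 9·(-1.8)·20.8 = -336.96
bd·σ²_Q = (-0.91)·(-3)·50 = 136.5
(ad+bc)·Cov(V, Q) = (-25.362)·24.8 = -628.9776
Cov(T, X) = -336.96 + 136.5 + (-628.9776) = -829.4376.

Cov(T, X) = -829.4376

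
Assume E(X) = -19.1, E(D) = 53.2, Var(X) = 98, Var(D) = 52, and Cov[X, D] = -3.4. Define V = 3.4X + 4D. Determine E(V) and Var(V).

E(V) = 147.86, Var(V) = 1872.4

E(V) = 3.4·E(X) + 4·E(D) = 3.4·(-19.1) + 4·53.2 = 147.86.
Var(V) = a²·Var(X) + b²·Var(D) + 2ab·Cov[X, D] with a = 3.4, b = 4.
= 3.4²·98 + 4²·52 + 2·3.4·4·(-3.4)
= 1132.88 + 832 + (-92.48) = 1872.4.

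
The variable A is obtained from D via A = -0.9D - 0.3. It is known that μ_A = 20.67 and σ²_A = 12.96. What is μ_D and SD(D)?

μ_D = -23.3, SD(D) = 4

From A = -0.9D - 0.3: μ_A = a·μ_D + b, so μ_D = (μ_A − b)/a = (20.67 − (-0.3))/(-0.9) = -23.3.
SD(A) = √12.96 = 3.6.
SD(A) = |a|·SD(D), so SD(D) = 3.6/|-0.9| = 4.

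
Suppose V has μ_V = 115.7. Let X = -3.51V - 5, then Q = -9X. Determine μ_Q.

μ_X = (-3.51)·115.7 + (-5) = -411.107.
μ_Q = (-9)·(-411.107) = 3699.963.

μ_Q = 3699.963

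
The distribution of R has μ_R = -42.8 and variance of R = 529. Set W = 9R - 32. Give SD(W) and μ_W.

W = 9R - 32 is linear with a = 9, b = -32.
SD(R) = √529 = 23.
SD(W) = |a|·SD(R) = |9|·23 = 207.
μ_W = a·μ_R + b = 9·(-42.8) + (-32) = -417.2.

SD(W) = 207, μ_W = -417.2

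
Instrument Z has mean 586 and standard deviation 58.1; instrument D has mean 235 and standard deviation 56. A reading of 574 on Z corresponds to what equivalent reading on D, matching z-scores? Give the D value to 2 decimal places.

z = (574 − 586)/58.1 ≈ -0.2065.
D = 235 + z·56 = 235 + (574 − 586)·56/58.1 ≈ 223.43.

D = 223.43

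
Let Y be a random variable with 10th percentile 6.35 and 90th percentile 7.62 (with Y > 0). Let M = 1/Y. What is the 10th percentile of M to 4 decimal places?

1/Y is decreasing on Y > 0, so percentile order reverses: P_{10}(M) uses P_{90}(Y) = 7.62.
P_{10}(M) = 1/7.62 ≈ 0.1312.

10th percentile of M = 0.1312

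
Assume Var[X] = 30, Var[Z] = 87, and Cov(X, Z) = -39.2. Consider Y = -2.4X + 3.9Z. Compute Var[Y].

Var[Y] = 2229.894

Var[Y] = a²·Var[X] + b²·Var[Z] + 2ab·Cov(X, Z) with a = -2.4, b = 3.9.
= (-2.4)²·30 + 3.9²·87 + 2·(-2.4)·3.9·(-39.2)
= 172.8 + 1323.27 + 733.824 = 2229.894.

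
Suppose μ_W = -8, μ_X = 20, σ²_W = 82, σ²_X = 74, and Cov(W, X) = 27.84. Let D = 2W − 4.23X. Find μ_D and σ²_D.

μ_D = -100.6, σ²_D = 1181.0218

μ_D = 2·μ_W + (-4.23)·μ_X = 2·(-8) + (-4.23)·20 = -100.6.
σ²_D = a²·σ²_W + b²·σ²_X + 2ab·Cov(W, X) with a = 2, b = -4.23.
= 2²·82 + (-4.23)²·74 + 2·2·(-4.23)·27.84
= 328 + 1324.0746 + (-471.0528) = 1181.0218.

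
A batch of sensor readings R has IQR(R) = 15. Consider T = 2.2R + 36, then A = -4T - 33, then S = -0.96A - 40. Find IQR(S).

IQR(S) = 126.72

IQR(T) = |2.2|·15 = 33.
IQR(A) = |-4|·33 = 132.
IQR(S) = |-0.96|·132 = 126.72.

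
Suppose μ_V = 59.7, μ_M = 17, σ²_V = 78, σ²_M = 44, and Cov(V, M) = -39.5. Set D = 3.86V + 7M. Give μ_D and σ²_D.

μ_D = 3.86·μ_V + 7·μ_M = 3.86·59.7 + 7·17 = 349.442.
σ²_D = a²·σ²_V + b²·σ²_M + 2ab·Cov(V, M) with a = 3.86, b = 7.
= 3.86²·78 + 7²·44 + 2·3.86·7·(-39.5)
= 1162.1688 + 2156 + (-2134.58) = 1183.5888.

μ_D = 349.442, σ²_D = 1183.5888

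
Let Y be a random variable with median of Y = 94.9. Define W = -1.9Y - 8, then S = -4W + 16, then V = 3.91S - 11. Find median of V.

median of W = (-1.9)·94.9 + (-8) = -188.31.
median of S = (-4)·(-188.31) + 16 = 769.24.
median of V = 3.91·769.24 + (-11) = 2996.7284.

median of V = 2996.7284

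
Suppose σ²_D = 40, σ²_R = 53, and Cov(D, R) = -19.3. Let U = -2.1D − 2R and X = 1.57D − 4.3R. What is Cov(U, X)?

Cov(U, X) = 210.243

By bilinearity, Cov(U, X) = ac·σ²_D + bd·σ²_R + (ad+bc)·Cov(D, R), with a=-2.1, b=-2, c=1.57, d=-4.3.
ac·σ²_D = (-2.1)·1.57·40 = -131.88
bd·σ²_R = (-2)·(-4.3)·53 = 455.8
(ad+bc)·Cov(D, R) = (5.89)·(-19.3) = -113.677
Cov(U, X) = -131.88 + 455.8 + (-113.677) = 210.243.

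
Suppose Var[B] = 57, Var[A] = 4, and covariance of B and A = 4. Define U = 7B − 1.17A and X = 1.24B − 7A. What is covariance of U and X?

covariance of U and X = 325.7168

By bilinearity, covariance of U and X = ac·Var[B] + bd·Var[A] + (ad+bc)·covariance of B and A, with a=7, b=-1.17, c=1.24, d=-7.
ac·Var[B] = 7·1.24·57 = 494.76
bd·Var[A] = (-1.17)·(-7)·4 = 32.76
(ad+bc)·covariance of B and A = (-50.4508)·4 = -201.8032
covariance of U and X = 494.76 + 32.76 + (-201.8032) = 325.7168.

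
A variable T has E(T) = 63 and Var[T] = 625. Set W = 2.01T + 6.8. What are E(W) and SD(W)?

E(W) = 133.43, SD(W) = 50.25

W = 2.01T + 6.8 is linear with a = 2.01, b = 6.8.
E(W) = a·E(T) + b = 2.01·63 + 6.8 = 133.43.
SD(T) = √625 = 25.
SD(W) = |a|·SD(T) = |2.01|·25 = 50.25.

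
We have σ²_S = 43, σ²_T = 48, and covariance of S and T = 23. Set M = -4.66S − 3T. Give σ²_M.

σ²_M = a²·σ²_S + b²·σ²_T + 2ab·covariance of S and T with a = -4.66, b = -3.
= (-4.66)²·43 + (-3)²·48 + 2·(-4.66)·(-3)·23
= 933.7708 + 432 + 643.08 = 2008.8508.

σ²_M = 2008.8508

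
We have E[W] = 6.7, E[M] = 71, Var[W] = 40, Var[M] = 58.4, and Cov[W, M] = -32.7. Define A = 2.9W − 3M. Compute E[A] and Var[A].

E[A] = 2.9·E[W] + (-3)·E[M] = 2.9·6.7 + (-3)·71 = -193.57.
Var[A] = a²·Var[W] + b²·Var[M] + 2ab·Cov[W, M] with a = 2.9, b = -3.
= 2.9²·40 + (-3)²·58.4 + 2·2.9·(-3)·(-32.7)
= 336.4 + 525.6 + 568.98 = 1430.98.

E[A] = -193.57, Var[A] = 1430.98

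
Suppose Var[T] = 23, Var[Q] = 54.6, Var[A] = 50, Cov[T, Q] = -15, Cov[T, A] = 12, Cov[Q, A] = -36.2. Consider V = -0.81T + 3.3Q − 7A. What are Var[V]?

Var[V] = a²·Var[T] + b²·Var[Q] + c²·Var[A] + 2ab·Cov[T, Q] + 2ac·Cov[T, A] + 2bc·Cov[Q, A], with a = -0.81, b = 3.3, c = -7.
= 15.0903 + 594.594 + 2450 + 80.19 + 136.08 + 1672.44
= 4948.3943.

Var[V] = 4948.3943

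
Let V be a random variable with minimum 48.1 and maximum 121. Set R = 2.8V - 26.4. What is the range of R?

Range(R) = 204.12

Range of V = 121 − 48.1 = 72.9.
Range(R) = |a|·Range(V) = |2.8|·72.9 = 204.12.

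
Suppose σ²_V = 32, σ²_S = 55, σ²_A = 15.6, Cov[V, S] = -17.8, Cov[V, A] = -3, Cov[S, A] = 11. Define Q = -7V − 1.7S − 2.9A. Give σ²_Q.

σ²_Q = 1421.166

σ²_Q = a²·σ²_V + b²·σ²_S + c²·σ²_A + 2ab·Cov[V, S] + 2ac·Cov[V, A] + 2bc·Cov[S, A], with a = -7, b = -1.7, c = -2.9.
= 1568 + 158.95 + 131.196 + (-423.64) + (-121.8) + 108.46
= 1421.166.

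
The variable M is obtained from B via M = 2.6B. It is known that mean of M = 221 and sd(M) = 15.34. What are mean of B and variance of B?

mean of B = 85, variance of B = 34.81

From M = 2.6B: mean of M = a·mean of B + b, so mean of B = (mean of M − b)/a = (221 − 0)/2.6 = 85.
variance of M = 15.34² = 235.3156.
variance of M = a²·variance of B, so variance of B = 235.3156/2.6² = 34.81.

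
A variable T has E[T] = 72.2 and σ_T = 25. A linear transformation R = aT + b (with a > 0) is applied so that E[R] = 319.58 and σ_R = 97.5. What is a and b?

σ_R = a·σ_T (a > 0), so a = 97.5/25 = 3.9.
E[R] = a·E[T] + b, so b = 319.58 − 3.9·72.2 = 38.

a = 3.9, b = 38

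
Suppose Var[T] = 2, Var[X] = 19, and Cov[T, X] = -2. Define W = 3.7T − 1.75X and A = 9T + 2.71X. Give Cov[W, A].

Cov[W, A] = -12.0615

By bilinearity, Cov[W, A] = ac·Var[T] + bd·Var[X] + (ad+bc)·Cov[T, X], with a=3.7, b=-1.75, c=9, d=2.71.
ac·Var[T] = 3.7·9·2 = 66.6
bd·Var[X] = (-1.75)·2.71·19 = -90.1075
(ad+bc)·Cov[T, X] = (-5.723)·(-2) = 11.446
Cov[W, A] = 66.6 + (-90.1075) + 11.446 = -12.0615.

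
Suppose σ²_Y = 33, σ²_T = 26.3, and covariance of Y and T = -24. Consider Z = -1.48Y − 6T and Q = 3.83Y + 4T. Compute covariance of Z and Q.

covariance of Z and Q = -124.6572

By bilinearity, covariance of Z and Q = ac·σ²_Y + bd·σ²_T + (ad+bc)·covariance of Y and T, with a=-1.48, b=-6, c=3.83, d=4.
ac·σ²_Y = (-1.48)·3.83·33 = -187.0572
bd·σ²_T = (-6)·4·26.3 = -631.2
(ad+bc)·covariance of Y and T = (-28.9)·(-24) = 693.6
covariance of Z and Q = -187.0572 + (-631.2) + 693.6 = -124.6572.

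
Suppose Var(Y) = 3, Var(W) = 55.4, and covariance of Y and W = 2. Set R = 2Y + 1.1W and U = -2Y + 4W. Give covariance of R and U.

By bilinearity, covariance of R and U = ac·Var(Y) + bd·Var(W) + (ad+bc)·covariance of Y and W, with a=2, b=1.1, c=-2, d=4.
ac·Var(Y) = 2·(-2)·3 = -12
bd·Var(W) = 1.1·4·55.4 = 243.76
(ad+bc)·covariance of Y and W = (5.8)·2 = 11.6
covariance of R and U = -12 + 243.76 + 11.6 = 243.36.

covariance of R and U = 243.36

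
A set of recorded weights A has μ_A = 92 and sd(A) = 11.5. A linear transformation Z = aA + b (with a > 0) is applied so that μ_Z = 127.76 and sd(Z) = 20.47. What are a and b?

sd(Z) = a·sd(A) (a > 0), so a = 20.47/11.5 = 1.78.
μ_Z = a·μ_A + b, so b = 127.76 − 1.78·92 = -36.

a = 1.78, b = -36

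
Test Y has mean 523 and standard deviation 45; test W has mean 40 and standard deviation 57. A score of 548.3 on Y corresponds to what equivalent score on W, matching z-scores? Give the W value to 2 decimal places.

W = 72.05

z = (548.3 − 523)/45 ≈ 0.5622.
W = 40 + z·57 = 40 + (548.3 − 523)·57/45 ≈ 72.05.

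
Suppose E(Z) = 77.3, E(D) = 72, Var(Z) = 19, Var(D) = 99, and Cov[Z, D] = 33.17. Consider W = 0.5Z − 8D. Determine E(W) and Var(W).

E(W) = -537.35, Var(W) = 6075.39

E(W) = 0.5·E(Z) + (-8)·E(D) = 0.5·77.3 + (-8)·72 = -537.35.
Var(W) = a²·Var(Z) + b²·Var(D) + 2ab·Cov[Z, D] with a = 0.5, b = -8.
= 0.5²·19 + (-8)²·99 + 2·0.5·(-8)·33.17
= 4.75 + 6336 + (-265.36) = 6075.39.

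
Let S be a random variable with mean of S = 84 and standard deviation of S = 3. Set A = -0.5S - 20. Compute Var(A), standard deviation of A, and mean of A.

Var(A) = 2.25, standard deviation of A = 1.5, mean of A = -62

A = -0.5S - 20 is linear with a = -0.5, b = -20.
Var(S) = 3² = 9.
Var(A) = a²·Var(S) = (-0.5)²·9 = 2.25 (the additive constant -20 does not affect variance).
standard deviation of A = |a|·standard deviation of S = |-0.5|·3 = 1.5.
mean of A = a·mean of S + b = (-0.5)·84 + (-20) = -62.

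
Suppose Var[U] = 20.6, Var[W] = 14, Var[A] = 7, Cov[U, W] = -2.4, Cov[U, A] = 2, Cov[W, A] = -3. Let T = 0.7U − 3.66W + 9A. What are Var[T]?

Var[T] = 999.77

Var[T] = a²·Var[U] + b²·Var[W] + c²·Var[A] + 2ab·Cov[U, W] + 2ac·Cov[U, A] + 2bc·Cov[W, A], with a = 0.7, b = -3.66, c = 9.
= 10.094 + 187.5384 + 567 + 12.2976 + 25.2 + 197.64
= 999.77.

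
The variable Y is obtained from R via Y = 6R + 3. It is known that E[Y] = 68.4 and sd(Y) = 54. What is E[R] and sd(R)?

E[R] = 10.9, sd(R) = 9

From Y = 6R + 3: E[Y] = a·E[R] + b, so E[R] = (E[Y] − b)/a = (68.4 − 3)/6 = 10.9.
sd(Y) = |a|·sd(R), so sd(R) = 54/|6| = 9.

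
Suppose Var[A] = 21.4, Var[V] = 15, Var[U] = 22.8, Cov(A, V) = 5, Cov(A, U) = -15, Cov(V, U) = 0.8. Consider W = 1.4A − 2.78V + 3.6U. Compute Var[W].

Var[W] = 247.2252

Var[W] = a²·Var[A] + b²·Var[V] + c²·Var[U] + 2ab·Cov(A, V) + 2ac·Cov(A, U) + 2bc·Cov(V, U), with a = 1.4, b = -2.78, c = 3.6.
= 41.944 + 115.926 + 295.488 + (-38.92) + (-151.2) + (-16.0128)
= 247.2252.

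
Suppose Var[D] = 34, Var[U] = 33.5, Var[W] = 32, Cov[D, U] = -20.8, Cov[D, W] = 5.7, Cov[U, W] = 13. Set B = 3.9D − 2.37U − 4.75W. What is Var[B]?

Var[B] = a²·Var[D] + b²·Var[U] + c²·Var[W] + 2ab·Cov[D, U] + 2ac·Cov[D, W] + 2bc·Cov[U, W], with a = 3.9, b = -2.37, c = -4.75.
= 517.14 + 188.16615 + 722 + 384.5088 + (-211.185) + 292.695
= 1893.32495.

Var[B] = 1893.32495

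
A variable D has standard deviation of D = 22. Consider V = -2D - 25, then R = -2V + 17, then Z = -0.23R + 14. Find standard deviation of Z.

standard deviation of Z = 20.24

standard deviation of V = |-2|·22 = 44.
standard deviation of R = |-2|·44 = 88.
standard deviation of Z = |-0.23|·88 = 20.24.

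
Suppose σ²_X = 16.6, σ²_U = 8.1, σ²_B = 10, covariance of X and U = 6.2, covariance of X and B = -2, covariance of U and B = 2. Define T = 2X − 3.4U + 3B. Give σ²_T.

σ²_T = a²·σ²_X + b²·σ²_U + c²·σ²_B + 2ab·covariance of X and U + 2ac·covariance of X and B + 2bc·covariance of U and B, with a = 2, b = -3.4, c = 3.
= 66.4 + 93.636 + 90 + (-84.32) + (-24) + (-40.8)
= 100.916.

σ²_T = 100.916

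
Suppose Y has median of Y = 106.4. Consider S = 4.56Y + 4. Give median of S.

A linear map preserves order up to sign, so median of S = a·median of Y + b = 4.56·106.4 + 4 = 489.184.

median of S = 489.184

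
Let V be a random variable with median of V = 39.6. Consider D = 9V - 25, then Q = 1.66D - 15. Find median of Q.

median of Q = 535.124

median of D = 9·39.6 + (-25) = 331.4.
median of Q = 1.66·331.4 + (-15) = 535.124.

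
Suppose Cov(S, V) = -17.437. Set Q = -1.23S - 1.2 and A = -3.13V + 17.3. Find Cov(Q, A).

Cov(Q, A) = -67.1307063

Cov(Q, A) = a·c·Cov(S, V) = (-1.23)·(-3.13)·(-17.437) = -67.1307063. Additive constants drop out.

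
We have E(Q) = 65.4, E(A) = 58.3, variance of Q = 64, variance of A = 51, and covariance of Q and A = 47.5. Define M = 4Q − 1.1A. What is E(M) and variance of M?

E(M) = 4·E(Q) + (-1.1)·E(A) = 4·65.4 + (-1.1)·58.3 = 197.47.
variance of M = a²·variance of Q + b²·variance of A + 2ab·covariance of Q and A with a = 4, b = -1.1.
= 4²·64 + (-1.1)²·51 + 2·4·(-1.1)·47.5
= 1024 + 61.71 + (-418) = 667.71.

E(M) = 197.47, variance of M = 667.71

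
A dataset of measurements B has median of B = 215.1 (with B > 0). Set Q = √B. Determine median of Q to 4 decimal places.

median of Q = 14.6663

√B is monotone on this domain, so median of Q = √(215.1) ≈ 14.6663.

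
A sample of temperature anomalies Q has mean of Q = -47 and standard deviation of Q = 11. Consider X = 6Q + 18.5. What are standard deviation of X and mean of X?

X = 6Q + 18.5 is linear with a = 6, b = 18.5.
standard deviation of X = |a|·standard deviation of Q = |6|·11 = 66.
mean of X = a·mean of Q + b = 6·(-47) + 18.5 = -263.5.

standard deviation of X = 66, mean of X = -263.5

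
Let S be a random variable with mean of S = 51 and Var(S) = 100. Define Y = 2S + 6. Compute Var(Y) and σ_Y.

Y = 2S + 6 is linear with a = 2, b = 6.
Var(Y) = a²·Var(S) = 2²·100 = 400 (the additive constant 6 does not affect variance).
σ_S = √100 = 10.
σ_Y = |a|·σ_S = |2|·10 = 20.

Var(Y) = 400, σ_Y = 20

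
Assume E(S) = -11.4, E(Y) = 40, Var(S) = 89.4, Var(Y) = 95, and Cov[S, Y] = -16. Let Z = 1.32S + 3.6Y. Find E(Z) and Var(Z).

E(Z) = 1.32·E(S) + 3.6·E(Y) = 1.32·(-11.4) + 3.6·40 = 128.952.
Var(Z) = a²·Var(S) + b²·Var(Y) + 2ab·Cov[S, Y] with a = 1.32, b = 3.6.
= 1.32²·89.4 + 3.6²·95 + 2·1.32·3.6·(-16)
= 155.77056 + 1231.2 + (-152.064) = 1234.90656.

E(Z) = 128.952, Var(Z) = 1234.90656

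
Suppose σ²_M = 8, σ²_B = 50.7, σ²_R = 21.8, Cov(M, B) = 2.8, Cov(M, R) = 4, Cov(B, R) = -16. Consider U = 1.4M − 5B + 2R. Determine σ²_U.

σ²_U = 1673.58

σ²_U = a²·σ²_M + b²·σ²_B + c²·σ²_R + 2ab·Cov(M, B) + 2ac·Cov(M, R) + 2bc·Cov(B, R), with a = 1.4, b = -5, c = 2.
= 15.68 + 1267.5 + 87.2 + (-39.2) + 22.4 + 320
= 1673.58.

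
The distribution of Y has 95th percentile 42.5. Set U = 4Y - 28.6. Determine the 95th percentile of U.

Since a = 4 > 0 the transformation is increasing, so the 95th percentile of U = a·(P_{95} of Y) + b = 4·42.5 + (-28.6) = 141.4.

95th percentile of U = 141.4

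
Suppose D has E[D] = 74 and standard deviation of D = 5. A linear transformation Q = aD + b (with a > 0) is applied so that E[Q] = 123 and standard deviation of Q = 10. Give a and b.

a = 2, b = -25

standard deviation of Q = a·standard deviation of D (a > 0), so a = 10/5 = 2.
E[Q] = a·E[D] + b, so b = 123 − 2·74 = -25.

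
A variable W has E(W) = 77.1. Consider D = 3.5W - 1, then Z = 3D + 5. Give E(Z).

E(Z) = 811.55

E(D) = 3.5·77.1 + (-1) = 268.85.
E(Z) = 3·268.85 + 5 = 811.55.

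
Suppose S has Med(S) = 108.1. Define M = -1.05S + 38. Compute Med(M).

Med(M) = -75.505

A linear map preserves order up to sign, so Med(M) = a·Med(S) + b = (-1.05)·108.1 + 38 = -75.505.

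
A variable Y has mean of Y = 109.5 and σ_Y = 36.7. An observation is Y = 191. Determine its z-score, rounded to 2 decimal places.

z = (Y − mean of Y) / σ_Y = (191 − 109.5) / 36.7 ≈ 2.22.

z = 2.22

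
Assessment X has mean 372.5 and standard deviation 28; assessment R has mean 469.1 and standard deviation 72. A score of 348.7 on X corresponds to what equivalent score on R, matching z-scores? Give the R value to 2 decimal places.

R = 407.90

z = (348.7 − 372.5)/28 = -0.85.
R = 469.1 + z·72 = 469.1 + (348.7 − 372.5)·72/28 = 407.90.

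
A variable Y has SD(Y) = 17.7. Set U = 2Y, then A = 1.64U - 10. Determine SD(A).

SD(A) = 58.056

SD(U) = |2|·17.7 = 35.4.
SD(A) = |1.64|·35.4 = 58.056.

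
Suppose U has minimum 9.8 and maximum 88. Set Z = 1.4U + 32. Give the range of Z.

Range(Z) = 109.48

Range of U = 88 − 9.8 = 78.2.
Range(Z) = |a|·Range(U) = |1.4|·78.2 = 109.48.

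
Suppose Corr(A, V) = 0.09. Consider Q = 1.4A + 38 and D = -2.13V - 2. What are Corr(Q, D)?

Corr(Q, D) = -0.09

Linear rescalings preserve |correlation|; the slopes 1.4 and -2.13 have opposite signs, so the correlation flips sign: Corr(Q, D) = −Corr(A, V) = -0.09.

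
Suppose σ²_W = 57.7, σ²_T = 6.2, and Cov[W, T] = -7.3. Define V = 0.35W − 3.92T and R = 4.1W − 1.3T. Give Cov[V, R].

Cov[V, R] = 235.0418

By bilinearity, Cov[V, R] = ac·σ²_W + bd·σ²_T + (ad+bc)·Cov[W, T], with a=0.35, b=-3.92, c=4.1, d=-1.3.
ac·σ²_W = 0.35·4.1·57.7 = 82.7995
bd·σ²_T = (-3.92)·(-1.3)·6.2 = 31.5952
(ad+bc)·Cov[W, T] = (-16.527)·(-7.3) = 120.6471
Cov[V, R] = 82.7995 + 31.5952 + 120.6471 = 235.0418.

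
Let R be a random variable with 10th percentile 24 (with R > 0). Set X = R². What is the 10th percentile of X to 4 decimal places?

R² is increasing, so P_{10}(X) = g(P_{10}(R)) = 576.

10th percentile of X = 576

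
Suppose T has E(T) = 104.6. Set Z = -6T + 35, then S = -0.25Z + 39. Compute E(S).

E(S) = 187.15

E(Z) = (-6)·104.6 + 35 = -592.6.
E(S) = (-0.25)·(-592.6) + 39 = 187.15.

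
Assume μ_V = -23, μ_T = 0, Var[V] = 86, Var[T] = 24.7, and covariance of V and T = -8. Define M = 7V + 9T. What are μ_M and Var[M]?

μ_M = -161, Var[M] = 5206.7

μ_M = 7·μ_V + 9·μ_T = 7·(-23) + 9·0 = -161.
Var[M] = a²·Var[V] + b²·Var[T] + 2ab·covariance of V and T with a = 7, b = 9.
= 7²·86 + 9²·24.7 + 2·7·9·(-8)
= 4214 + 2000.7 + (-1008) = 5206.7.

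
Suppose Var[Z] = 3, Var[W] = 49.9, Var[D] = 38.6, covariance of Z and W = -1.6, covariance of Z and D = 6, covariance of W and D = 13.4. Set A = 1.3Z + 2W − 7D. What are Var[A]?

Var[A] = 1603.35

Var[A] = a²·Var[Z] + b²·Var[W] + c²·Var[D] + 2ab·covariance of Z and W + 2ac·covariance of Z and D + 2bc·covariance of W and D, with a = 1.3, b = 2, c = -7.
= 5.07 + 199.6 + 1891.4 + (-8.32) + (-109.2) + (-375.2)
= 1603.35.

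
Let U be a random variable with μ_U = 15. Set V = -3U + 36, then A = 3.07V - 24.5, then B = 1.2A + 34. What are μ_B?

μ_V = (-3)·15 + 36 = -9.
μ_A = 3.07·(-9) + (-24.5) = -52.13.
μ_B = 1.2·(-52.13) + 34 = -28.556.

μ_B = -28.556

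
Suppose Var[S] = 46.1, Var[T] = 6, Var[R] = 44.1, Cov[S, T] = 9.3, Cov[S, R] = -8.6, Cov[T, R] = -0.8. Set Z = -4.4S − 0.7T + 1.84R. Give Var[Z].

Var[Z] = 1243.34096

Var[Z] = a²·Var[S] + b²·Var[T] + c²·Var[R] + 2ab·Cov[S, T] + 2ac·Cov[S, R] + 2bc·Cov[T, R], with a = -4.4, b = -0.7, c = 1.84.
= 892.496 + 2.94 + 149.30496 + 57.288 + 139.2512 + 2.0608
= 1243.34096.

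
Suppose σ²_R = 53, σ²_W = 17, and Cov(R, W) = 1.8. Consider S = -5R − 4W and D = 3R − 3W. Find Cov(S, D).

By bilinearity, Cov(S, D) = ac·σ²_R + bd·σ²_W + (ad+bc)·Cov(R, W), with a=-5, b=-4, c=3, d=-3.
ac·σ²_R = (-5)·3·53 = -795
bd·σ²_W = (-4)·(-3)·17 = 204
(ad+bc)·Cov(R, W) = (3)·1.8 = 5.4
Cov(S, D) = -795 + 204 + 5.4 = -585.6.

Cov(S, D) = -585.6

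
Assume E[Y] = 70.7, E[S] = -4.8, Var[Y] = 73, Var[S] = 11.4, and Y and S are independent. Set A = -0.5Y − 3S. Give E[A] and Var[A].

E[A] = -20.95, Var[A] = 120.85

E[A] = (-0.5)·E[Y] + (-3)·E[S] = (-0.5)·70.7 + (-3)·(-4.8) = -20.95.
Var[A] = a²·Var[Y] + b²·Var[S] + 2ab·covariance of Y and S with a = -0.5, b = -3.
Independence gives covariance of Y and S = 0.
= (-0.5)²·73 + (-3)²·11.4 + 2·(-0.5)·(-3)·0
= 18.25 + 102.6 + 0 = 120.85.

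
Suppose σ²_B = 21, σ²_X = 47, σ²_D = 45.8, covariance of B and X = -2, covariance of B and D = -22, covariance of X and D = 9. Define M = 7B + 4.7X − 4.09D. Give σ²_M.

σ²_M = 3615.48298

σ²_M = a²·σ²_B + b²·σ²_X + c²·σ²_D + 2ab·covariance of B and X + 2ac·covariance of B and D + 2bc·covariance of X and D, with a = 7, b = 4.7, c = -4.09.
= 1029 + 1038.23 + 766.14698 + (-131.6) + 1259.72 + (-346.014)
= 3615.48298.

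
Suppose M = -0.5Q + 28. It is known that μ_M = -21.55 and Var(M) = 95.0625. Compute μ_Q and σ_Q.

From M = -0.5Q + 28: μ_M = a·μ_Q + b, so μ_Q = (μ_M − b)/a = (-21.55 − 28)/(-0.5) = 99.1.
σ_M = √95.0625 = 9.75.
σ_M = |a|·σ_Q, so σ_Q = 9.75/|-0.5| = 19.5.

μ_Q = 99.1, σ_Q = 19.5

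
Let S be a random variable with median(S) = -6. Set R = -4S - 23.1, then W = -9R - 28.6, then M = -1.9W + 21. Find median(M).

median(M) = 90.73

median(R) = (-4)·(-6) + (-23.1) = 0.9.
median(W) = (-9)·0.9 + (-28.6) = -36.7.
median(M) = (-1.9)·(-36.7) + 21 = 90.73.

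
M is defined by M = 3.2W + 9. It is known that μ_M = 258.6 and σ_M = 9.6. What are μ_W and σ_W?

μ_W = 78, σ_W = 3

From M = 3.2W + 9: μ_M = a·μ_W + b, so μ_W = (μ_M − b)/a = (258.6 − 9)/3.2 = 78.
σ_M = |a|·σ_W, so σ_W = 9.6/|3.2| = 3.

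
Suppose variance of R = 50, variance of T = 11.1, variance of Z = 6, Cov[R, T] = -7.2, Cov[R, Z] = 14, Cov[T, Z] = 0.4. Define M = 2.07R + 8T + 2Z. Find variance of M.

variance of M = 838.901

variance of M = a²·variance of R + b²·variance of T + c²·variance of Z + 2ab·Cov[R, T] + 2ac·Cov[R, Z] + 2bc·Cov[T, Z], with a = 2.07, b = 8, c = 2.
= 214.245 + 710.4 + 24 + (-238.464) + 115.92 + 12.8
= 838.901.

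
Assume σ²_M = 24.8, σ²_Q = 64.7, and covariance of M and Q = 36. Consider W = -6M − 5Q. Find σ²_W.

σ²_W = 4670.3

σ²_W = a²·σ²_M + b²·σ²_Q + 2ab·covariance of M and Q with a = -6, b = -5.
= (-6)²·24.8 + (-5)²·64.7 + 2·(-6)·(-5)·36
= 892.8 + 1617.5 + 2160 = 4670.3.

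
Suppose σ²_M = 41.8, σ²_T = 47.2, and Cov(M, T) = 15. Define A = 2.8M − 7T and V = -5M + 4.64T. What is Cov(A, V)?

By bilinearity, Cov(A, V) = ac·σ²_M + bd·σ²_T + (ad+bc)·Cov(M, T), with a=2.8, b=-7, c=-5, d=4.64.
ac·σ²_M = 2.8·(-5)·41.8 = -585.2
bd·σ²_T = (-7)·4.64·47.2 = -1533.056
(ad+bc)·Cov(M, T) = (47.992)·15 = 719.88
Cov(A, V) = -585.2 + (-1533.056) + 719.88 = -1398.376.

Cov(A, V) = -1398.376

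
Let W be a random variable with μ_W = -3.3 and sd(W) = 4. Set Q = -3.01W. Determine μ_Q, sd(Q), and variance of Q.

Q = -3.01W is linear with a = -3.01, b = 0.
μ_Q = a·μ_W + b = (-3.01)·(-3.3) = 9.933.
sd(Q) = |a|·sd(W) = |-3.01|·4 = 12.04.
variance of W = 4² = 16.
variance of Q = a²·variance of W = (-3.01)²·16 = 144.9616.

μ_Q = 9.933, sd(Q) = 12.04, variance of Q = 144.9616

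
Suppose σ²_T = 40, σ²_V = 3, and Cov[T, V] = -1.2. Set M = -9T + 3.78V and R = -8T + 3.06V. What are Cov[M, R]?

Cov[M, R] = 2984.0364

By bilinearity, Cov[M, R] = ac·σ²_T + bd·σ²_V + (ad+bc)·Cov[T, V], with a=-9, b=3.78, c=-8, d=3.06.
ac·σ²_T = (-9)·(-8)·40 = 2880
bd·σ²_V = 3.78·3.06·3 = 34.7004
(ad+bc)·Cov[T, V] = (-57.78)·(-1.2) = 69.336
Cov[M, R] = 2880 + 34.7004 + 69.336 = 2984.0364.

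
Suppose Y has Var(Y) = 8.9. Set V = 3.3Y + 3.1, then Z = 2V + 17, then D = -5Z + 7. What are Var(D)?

Var(D) = 9692.1

Var(V) = 3.3²·8.9 = 96.921.
Var(Z) = 2²·96.921 = 387.684.
Var(D) = (-5)²·387.684 = 9692.1.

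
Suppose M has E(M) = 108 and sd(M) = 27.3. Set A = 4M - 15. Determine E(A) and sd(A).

A = 4M - 15 is linear with a = 4, b = -15.
E(A) = a·E(M) + b = 4·108 + (-15) = 417.
sd(A) = |a|·sd(M) = |4|·27.3 = 109.2.

E(A) = 417, sd(A) = 109.2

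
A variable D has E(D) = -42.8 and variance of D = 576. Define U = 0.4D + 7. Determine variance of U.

U = 0.4D + 7 is linear with a = 0.4, b = 7.
variance of U = a²·variance of D = 0.4²·576 = 92.16 (the additive constant 7 does not affect variance).

variance of U = 92.16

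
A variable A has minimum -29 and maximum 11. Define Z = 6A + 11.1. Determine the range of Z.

Range of A = 11 − (-29) = 40.
Range(Z) = |a|·Range(A) = |6|·40 = 240.

Range(Z) = 240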